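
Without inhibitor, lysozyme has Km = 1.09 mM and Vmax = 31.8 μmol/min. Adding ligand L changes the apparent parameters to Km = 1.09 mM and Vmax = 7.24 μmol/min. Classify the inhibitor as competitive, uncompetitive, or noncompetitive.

Vmax decreases (31.8 → 7.24 μmol/min) while Km is unchanged — pure noncompetitive inhibition.

noncompetitive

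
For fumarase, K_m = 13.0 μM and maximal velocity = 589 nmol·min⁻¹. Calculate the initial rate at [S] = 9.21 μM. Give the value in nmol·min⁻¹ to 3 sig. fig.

244 nmol·min⁻¹

v = Vmax·[S]/(Km + [S]) = 589 × 9.21 / (13.0 + 9.21)
  = 5425 / 22.21 = 244 nmol·min⁻¹.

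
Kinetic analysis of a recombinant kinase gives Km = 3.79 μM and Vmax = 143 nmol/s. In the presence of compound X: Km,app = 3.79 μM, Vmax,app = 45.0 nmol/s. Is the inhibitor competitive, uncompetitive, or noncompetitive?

noncompetitive

Vmax decreases (143 → 45.0 nmol/s) while Km is unchanged — pure noncompetitive inhibition.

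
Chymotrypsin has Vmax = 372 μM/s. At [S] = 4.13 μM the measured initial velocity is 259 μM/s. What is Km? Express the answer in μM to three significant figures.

1.80 μM

From v = Vmax[S]/(Km+[S]), Km = [S](Vmax − v)/v.
Km = 4.13 × (372 − 259) / 259 = 466.7/259 = 1.80 μM.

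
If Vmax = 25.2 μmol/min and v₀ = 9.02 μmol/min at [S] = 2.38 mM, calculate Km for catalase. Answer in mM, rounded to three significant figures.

v/Vmax = 9.02/25.2 = 0.3579 = [S]/(Km+[S]).
So Km + [S] = [S]/0.3579 = 6.649 mM, giving Km = 6.649 − 2.38 = 4.27 mM.

4.27 mM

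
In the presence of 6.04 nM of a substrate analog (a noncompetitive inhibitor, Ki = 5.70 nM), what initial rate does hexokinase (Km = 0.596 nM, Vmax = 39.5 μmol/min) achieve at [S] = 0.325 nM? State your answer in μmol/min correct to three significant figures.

6.77 μmol/min

α = 1 + [I]/Ki = 1 + 6.04/5.70 = 2.060.
For a noncompetitive inhibitor, Vmax is reduced to Vmax/α while Km is unchanged: Km,app = 0.596 nM, Vmax,app = 19.2 μmol/min.
v = Vmax,app·[S]/(Km,app + [S]) = 19.2 × 0.325/(0.596 + 0.325) = 6.77 μmol/min.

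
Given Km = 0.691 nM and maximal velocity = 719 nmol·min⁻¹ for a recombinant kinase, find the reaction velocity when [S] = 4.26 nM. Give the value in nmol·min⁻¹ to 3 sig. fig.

v = Vmax·[S]/(Km + [S]) = 719 × 4.26 / (0.691 + 4.26)
  = 3063 / 4.951 = 619 nmol·min⁻¹.

619 nmol·min⁻¹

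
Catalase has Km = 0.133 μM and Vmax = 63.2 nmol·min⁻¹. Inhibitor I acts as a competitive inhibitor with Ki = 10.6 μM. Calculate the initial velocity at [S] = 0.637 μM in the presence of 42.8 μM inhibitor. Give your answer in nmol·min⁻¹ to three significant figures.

α = 1 + [I]/Ki = 1 + 42.8/10.6 = 5.038.
For a competitive inhibitor, Vmax is unchanged and the apparent Km becomes α·Km: Km,app = 0.670 μM, Vmax,app = 63.2 nmol·min⁻¹.
v = Vmax,app·[S]/(Km,app + [S]) = 63.2 × 0.637/(0.670 + 0.637) = 30.8 nmol·min⁻¹.

30.8 nmol·min⁻¹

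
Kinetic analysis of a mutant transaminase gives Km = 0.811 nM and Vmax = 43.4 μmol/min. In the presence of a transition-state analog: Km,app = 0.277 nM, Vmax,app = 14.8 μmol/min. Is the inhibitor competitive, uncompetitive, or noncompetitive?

uncompetitive

Both Km and Vmax decrease by the same factor (~2.93-fold) — characteristic of uncompetitive inhibition.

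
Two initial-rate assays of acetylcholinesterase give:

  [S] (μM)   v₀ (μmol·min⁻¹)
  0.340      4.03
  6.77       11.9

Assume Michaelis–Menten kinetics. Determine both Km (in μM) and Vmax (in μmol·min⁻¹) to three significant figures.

Km = 0.780 μM; Vmax = 13.3 μmol·min⁻¹

From v = Vmax[S]/(Km+[S]), each point gives Vmax = v(Km+[S])/[S].
Equating: 4.03(Km+0.340)/0.340 = 11.9(Km+6.77)/6.77.
11.85·Km + 4.03 = 1.758·Km + 11.9, so (11.85 − 1.758)·Km = 11.9 − 4.03.
Km = 7.870/10.10 = 0.780 μM; then Vmax = 4.03(0.780+0.340)/0.340 = 13.3 μmol·min⁻¹.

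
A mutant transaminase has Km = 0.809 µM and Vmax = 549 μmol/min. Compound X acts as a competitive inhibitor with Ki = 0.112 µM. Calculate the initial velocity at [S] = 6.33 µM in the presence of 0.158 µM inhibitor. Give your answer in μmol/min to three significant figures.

420 μmol/min

α = 1 + [I]/Ki = 1 + 0.158/0.112 = 2.411.
For a competitive inhibitor, Vmax is unchanged and the apparent Km becomes α·Km: Km,app = 1.95 µM, Vmax,app = 549 μmol/min.
v = Vmax,app·[S]/(Km,app + [S]) = 549 × 6.33/(1.95 + 6.33) = 420 μmol/min.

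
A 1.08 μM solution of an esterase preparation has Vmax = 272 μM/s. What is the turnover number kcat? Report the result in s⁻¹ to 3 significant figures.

252 s⁻¹

kcat = Vmax/[E]total = 272 μM/s / 1.08 μM = 252 s⁻¹.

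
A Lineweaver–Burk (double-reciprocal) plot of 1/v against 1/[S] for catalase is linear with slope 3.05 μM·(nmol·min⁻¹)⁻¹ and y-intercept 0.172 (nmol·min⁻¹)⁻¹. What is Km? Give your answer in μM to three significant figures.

17.7 μM

y-intercept = 1/Vmax ⇒ Vmax = 5.81 nmol·min⁻¹; slope = Km/Vmax ⇒ Km = slope × Vmax.
Km = 3.05 × 5.81 = 17.7 μM.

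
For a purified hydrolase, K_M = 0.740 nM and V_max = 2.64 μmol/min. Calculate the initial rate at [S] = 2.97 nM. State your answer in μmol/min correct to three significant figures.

2.11 μmol/min

[S]/(Km+[S]) = 2.97/3.710 = 0.8005, the fractional saturation.
v = 0.8005 × Vmax = 0.8005 × 2.64 = 2.11 μmol/min.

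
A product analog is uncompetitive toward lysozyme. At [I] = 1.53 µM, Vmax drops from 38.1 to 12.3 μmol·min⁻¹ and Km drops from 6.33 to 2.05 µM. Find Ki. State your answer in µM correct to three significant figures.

Uncompetitive: Vmax,app = Vmax/α (and Km,app = Km/α) with α = 1 + [I]/Ki.
α = Vmax/Vmax,app = 38.1/12.3 = 3.098.
Since α = 1 + [I]/Ki, [I]/Ki = 3.098 − 1 = 2.098 and Ki = 1.53/2.098 = 0.729 µM.

0.729 µM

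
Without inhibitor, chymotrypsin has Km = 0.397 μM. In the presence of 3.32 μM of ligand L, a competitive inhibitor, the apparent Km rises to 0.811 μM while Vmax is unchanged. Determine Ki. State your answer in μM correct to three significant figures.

Competitive: Km,app = α·Km with α = 1 + [I]/Ki.
α = Km,app/Km = 0.811/0.397 = 2.043.
Ki = [I]/(α − 1) = 3.32/1.043 = 3.18 μM.

3.18 μM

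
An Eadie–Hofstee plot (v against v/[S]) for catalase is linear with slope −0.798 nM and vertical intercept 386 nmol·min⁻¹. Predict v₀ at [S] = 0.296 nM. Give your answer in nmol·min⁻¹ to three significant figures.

104 nmol·min⁻¹

In the Eadie–Hofstee form v = Vmax − Km·(v/[S]), the slope is −Km and the intercept is Vmax, so Km = 0.798 nM and Vmax = 386 nmol·min⁻¹.
v = 386 × 0.296/(0.798 + 0.296) = 104 nmol·min⁻¹.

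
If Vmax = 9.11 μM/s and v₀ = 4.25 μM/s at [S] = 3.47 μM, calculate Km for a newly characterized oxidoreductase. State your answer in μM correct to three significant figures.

v/Vmax = 4.25/9.11 = 0.4665 = [S]/(Km+[S]).
So Km + [S] = [S]/0.4665 = 7.438 μM, giving Km = 7.438 − 3.47 = 3.97 μM.

3.97 μM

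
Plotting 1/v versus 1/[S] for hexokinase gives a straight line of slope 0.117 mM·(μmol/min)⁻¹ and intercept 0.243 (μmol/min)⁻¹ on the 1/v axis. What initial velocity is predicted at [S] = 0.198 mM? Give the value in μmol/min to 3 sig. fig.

The y-intercept is 1/Vmax, so Vmax = 1/0.243 = 4.12 μmol/min.
The slope is Km/Vmax, so Km = 0.117 × 4.12 = 0.481 mM.
Then v = 4.12 × 0.198/(0.481 + 0.198) = 1.20 μmol/min.

1.20 μmol/min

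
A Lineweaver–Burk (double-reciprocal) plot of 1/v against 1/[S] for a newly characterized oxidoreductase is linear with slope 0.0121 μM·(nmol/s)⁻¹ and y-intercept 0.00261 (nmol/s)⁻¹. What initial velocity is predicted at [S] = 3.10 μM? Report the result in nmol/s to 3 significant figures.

The y-intercept is 1/Vmax, so Vmax = 1/0.00261 = 383 nmol/s.
The slope is Km/Vmax, so Km = 0.0121 × 383 = 4.64 μM.
Then v = 383 × 3.10/(4.64 + 3.10) = 154 nmol/s.

154 nmol/s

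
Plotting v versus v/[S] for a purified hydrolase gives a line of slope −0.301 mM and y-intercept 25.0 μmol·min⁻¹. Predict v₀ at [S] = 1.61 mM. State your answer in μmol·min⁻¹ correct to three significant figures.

21.1 μmol·min⁻¹

In the Eadie–Hofstee form v = Vmax − Km·(v/[S]), the slope is −Km and the intercept is Vmax, so Km = 0.301 mM and Vmax = 25.0 μmol·min⁻¹.
v = 25.0 × 1.61/(0.301 + 1.61) = 21.1 μmol·min⁻¹.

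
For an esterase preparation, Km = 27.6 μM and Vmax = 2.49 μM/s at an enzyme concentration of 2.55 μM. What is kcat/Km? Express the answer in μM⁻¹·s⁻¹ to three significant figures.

kcat = Vmax/[E]total = 2.49/2.55 = 0.976 s⁻¹.
kcat/Km = 0.976/27.6 = 0.0354 μM⁻¹·s⁻¹.

0.0354 μM⁻¹·s⁻¹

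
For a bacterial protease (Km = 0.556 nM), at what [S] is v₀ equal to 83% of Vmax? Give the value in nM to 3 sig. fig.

v/Vmax = [S]/(Km+[S]) = 0.83, so [S] = Km·0.83/(1 − 0.83) = 0.556 × 4.882.
[S] = 2.71 nM.

2.71 nM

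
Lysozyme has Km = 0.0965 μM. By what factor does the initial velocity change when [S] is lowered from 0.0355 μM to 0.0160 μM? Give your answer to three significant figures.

0.529

The fractional saturations are [S]/(Km+[S]) = 0.0355/0.1320 = 0.2689 and 0.0160/0.1125 = 0.1422.
v₂/v₁ is just their ratio: 0.1422/0.2689 = 0.529.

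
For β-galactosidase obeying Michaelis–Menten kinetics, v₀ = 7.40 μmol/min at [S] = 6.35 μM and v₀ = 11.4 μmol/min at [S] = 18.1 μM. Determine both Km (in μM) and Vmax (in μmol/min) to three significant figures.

In reciprocal form, 1/v = (Km/Vmax)·(1/[S]) + 1/Vmax. The two points give (1/[S], 1/v) = (0.1575, 0.1351) and (0.05525, 0.08772).
Slope = (0.1351 − 0.08772)/(0.1575 − 0.05525) = 0.4638; intercept = 0.1351 − 0.4638×0.1575 = 0.06209.
Vmax = 1/intercept = 16.1 μmol/min; Km = slope × Vmax = 0.4638 × 16.1 = 7.47 μM.

Km = 7.47 μM; Vmax = 16.1 μmol/min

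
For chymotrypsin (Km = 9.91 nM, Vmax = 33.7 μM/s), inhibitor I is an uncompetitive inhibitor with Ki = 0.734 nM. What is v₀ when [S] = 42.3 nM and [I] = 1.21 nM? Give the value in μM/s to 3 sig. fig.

α = 1 + [I]/Ki = 1 + 1.21/0.734 = 2.649.
For an uncompetitive inhibitor, both parameters are divided by α, giving Vmax/α and Km/α: Km,app = 3.74 nM, Vmax,app = 12.7 μM/s.
v = Vmax,app·[S]/(Km,app + [S]) = 12.7 × 42.3/(3.74 + 42.3) = 11.7 μM/s.

11.7 μM/s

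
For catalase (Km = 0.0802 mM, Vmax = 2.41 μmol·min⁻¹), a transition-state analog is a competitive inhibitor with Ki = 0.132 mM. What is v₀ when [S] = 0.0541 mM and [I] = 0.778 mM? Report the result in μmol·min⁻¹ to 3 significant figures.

α = 1 + [I]/Ki = 1 + 0.778/0.132 = 6.894.
For a competitive inhibitor, Vmax is unchanged and the apparent Km becomes α·Km: Km,app = 0.553 mM, Vmax,app = 2.41 μmol·min⁻¹.
v = Vmax,app·[S]/(Km,app + [S]) = 2.41 × 0.0541/(0.553 + 0.0541) = 0.215 μmol·min⁻¹.

0.215 μmol·min⁻¹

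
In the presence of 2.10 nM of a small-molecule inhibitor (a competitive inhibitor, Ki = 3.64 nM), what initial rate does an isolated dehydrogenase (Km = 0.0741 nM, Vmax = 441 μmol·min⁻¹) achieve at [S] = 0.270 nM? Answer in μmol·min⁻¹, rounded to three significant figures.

308 μmol·min⁻¹

With α = 1 + [I]/Ki = 1 + 2.10/3.64 = 1.577, the competitive rate law is v = Vmax[S] / (αKm + [S]).
v = 441×0.270 / (1.577×0.0741 + 0.270) = 119.1/0.3869 = 308 μmol·min⁻¹.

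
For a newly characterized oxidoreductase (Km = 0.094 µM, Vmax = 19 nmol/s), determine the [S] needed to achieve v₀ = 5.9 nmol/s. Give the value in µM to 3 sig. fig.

The required fractional saturation is v/Vmax = 5.9/19 = 0.3105.
Then [S]/(Km+[S]) = 0.3105 ⇒ [S] = 0.094 × 0.3105/(1 − 0.3105) = 0.0423 µM.

0.0423 µM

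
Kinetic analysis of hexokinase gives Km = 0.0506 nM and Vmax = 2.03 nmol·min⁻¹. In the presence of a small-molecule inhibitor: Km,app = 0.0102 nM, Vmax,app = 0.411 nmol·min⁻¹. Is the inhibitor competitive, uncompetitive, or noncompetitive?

Both Km and Vmax decrease by the same factor (~4.94-fold) — characteristic of uncompetitive inhibition.

uncompetitive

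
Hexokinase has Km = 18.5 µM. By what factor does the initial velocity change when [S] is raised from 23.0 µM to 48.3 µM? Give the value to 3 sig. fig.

Since Vmax cancels, v₂/v₁ = [S]₂(Km+[S]₁) / [S]₁(Km+[S]₂).
= 48.3×(18.5+23.0) / (23.0×(18.5+48.3)) = 2004/1536 = 1.30.

1.30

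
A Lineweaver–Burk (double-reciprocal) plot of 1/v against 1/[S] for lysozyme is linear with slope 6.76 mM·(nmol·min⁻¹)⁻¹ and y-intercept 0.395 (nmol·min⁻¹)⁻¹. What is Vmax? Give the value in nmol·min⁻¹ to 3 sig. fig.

2.53 nmol·min⁻¹

The y-intercept of a Lineweaver–Burk plot equals 1/Vmax, so Vmax = 1/0.395 = 2.53 nmol·min⁻¹.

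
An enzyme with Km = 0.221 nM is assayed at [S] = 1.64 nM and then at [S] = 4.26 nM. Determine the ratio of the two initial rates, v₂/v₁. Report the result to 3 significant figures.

The fractional saturations are [S]/(Km+[S]) = 1.64/1.861 = 0.8812 and 4.26/4.481 = 0.9507.
v₂/v₁ is just their ratio: 0.9507/0.8812 = 1.08.

1.08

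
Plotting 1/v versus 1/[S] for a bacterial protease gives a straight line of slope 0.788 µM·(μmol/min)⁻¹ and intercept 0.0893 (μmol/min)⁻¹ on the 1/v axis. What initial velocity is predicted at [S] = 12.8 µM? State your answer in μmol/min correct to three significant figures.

6.63 μmol/min

The y-intercept is 1/Vmax, so Vmax = 1/0.0893 = 11.2 μmol/min.
The slope is Km/Vmax, so Km = 0.788 × 11.2 = 8.82 µM.
Then v = 11.2 × 12.8/(8.82 + 12.8) = 6.63 μmol/min.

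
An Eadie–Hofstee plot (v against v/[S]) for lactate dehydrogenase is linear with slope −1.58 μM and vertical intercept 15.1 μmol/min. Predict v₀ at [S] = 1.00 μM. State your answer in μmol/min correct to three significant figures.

In the Eadie–Hofstee form v = Vmax − Km·(v/[S]), the slope is −Km and the intercept is Vmax, so Km = 1.58 μM and Vmax = 15.1 μmol/min.
v = 15.1 × 1.00/(1.58 + 1.00) = 5.85 μmol/min.

5.85 μmol/min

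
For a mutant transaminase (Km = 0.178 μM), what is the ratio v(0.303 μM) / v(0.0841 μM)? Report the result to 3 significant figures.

1.96

Since Vmax cancels, v₂/v₁ = [S]₂(Km+[S]₁) / [S]₁(Km+[S]₂).
= 0.303×(0.178+0.0841) / (0.0841×(0.178+0.303)) = 0.07942/0.04045 = 1.96.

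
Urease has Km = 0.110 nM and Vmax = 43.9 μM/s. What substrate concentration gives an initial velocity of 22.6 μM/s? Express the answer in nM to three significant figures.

The required fractional saturation is v/Vmax = 22.6/43.9 = 0.5148.
Then [S]/(Km+[S]) = 0.5148 ⇒ [S] = 0.110 × 0.5148/(1 − 0.5148) = 0.117 nM.

0.117 nM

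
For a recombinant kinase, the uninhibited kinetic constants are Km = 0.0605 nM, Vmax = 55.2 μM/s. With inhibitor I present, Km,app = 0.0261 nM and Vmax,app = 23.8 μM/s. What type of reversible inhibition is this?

uncompetitive

Both Km and Vmax decrease by the same factor (~2.32-fold) — characteristic of uncompetitive inhibition.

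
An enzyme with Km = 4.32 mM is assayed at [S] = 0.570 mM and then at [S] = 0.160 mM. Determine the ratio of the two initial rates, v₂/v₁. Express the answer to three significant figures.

0.306

Since Vmax cancels, v₂/v₁ = [S]₂(Km+[S]₁) / [S]₁(Km+[S]₂).
= 0.160×(4.32+0.570) / (0.570×(4.32+0.160)) = 0.7824/2.554 = 0.306.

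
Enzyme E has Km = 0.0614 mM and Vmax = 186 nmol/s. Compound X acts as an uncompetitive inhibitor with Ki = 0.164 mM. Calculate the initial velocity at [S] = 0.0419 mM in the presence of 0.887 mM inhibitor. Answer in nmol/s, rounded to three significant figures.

23.6 nmol/s

With α = 1 + [I]/Ki = 1 + 0.887/0.164 = 6.409, the uncompetitive rate law is v = (Vmax/α)·[S] / (Km/α + [S]).
v = (186/6.409)×0.0419 / (0.0614/6.409 + 0.0419) = 1.216/0.05148 = 23.6 nmol/s.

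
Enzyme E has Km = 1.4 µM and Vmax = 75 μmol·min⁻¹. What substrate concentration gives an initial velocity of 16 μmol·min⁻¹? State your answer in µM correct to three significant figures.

0.380 µM

The required fractional saturation is v/Vmax = 16/75 = 0.2133.
Then [S]/(Km+[S]) = 0.2133 ⇒ [S] = 1.4 × 0.2133/(1 − 0.2133) = 0.380 µM.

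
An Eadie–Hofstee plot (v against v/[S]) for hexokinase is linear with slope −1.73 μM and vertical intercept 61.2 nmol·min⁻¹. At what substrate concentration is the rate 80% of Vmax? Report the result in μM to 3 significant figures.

6.92 μM

The Eadie–Hofstee slope gives Km = 1.73 μM (slope = −Km).
v/Vmax = [S]/(Km+[S]) = 0.8 ⇒ [S] = Km·0.8/(1−0.8) = 1.73 × 4.000 = 6.92 μM.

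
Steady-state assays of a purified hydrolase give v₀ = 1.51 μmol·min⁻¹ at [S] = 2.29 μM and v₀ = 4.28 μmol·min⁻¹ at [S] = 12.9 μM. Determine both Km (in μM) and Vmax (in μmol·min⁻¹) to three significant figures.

Km = 8.46 μM; Vmax = 7.09 μmol·min⁻¹

From v = Vmax[S]/(Km+[S]), each point gives Vmax = v(Km+[S])/[S].
Equating: 1.51(Km+2.29)/2.29 = 4.28(Km+12.9)/12.9.
0.6594·Km + 1.51 = 0.3318·Km + 4.28, so (0.6594 − 0.3318)·Km = 4.28 − 1.51.
Km = 2.770/0.3276 = 8.46 μM; then Vmax = 1.51(8.46+2.29)/2.29 = 7.09 μmol·min⁻¹.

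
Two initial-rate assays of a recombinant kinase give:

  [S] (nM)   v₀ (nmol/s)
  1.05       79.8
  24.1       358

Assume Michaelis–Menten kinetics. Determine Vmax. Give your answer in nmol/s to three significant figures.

From v = Vmax[S]/(Km+[S]), each point gives Vmax = v(Km+[S])/[S].
Equating: 79.8(Km+1.05)/1.05 = 358(Km+24.1)/24.1.
76.00·Km + 79.8 = 14.85·Km + 358, so (76.00 − 14.85)·Km = 358 − 79.8.
Km = 278.2/61.15 = 4.55 nM; then Vmax = 79.8(4.55+1.05)/1.05 = 426 nmol/s.

426 nmol/s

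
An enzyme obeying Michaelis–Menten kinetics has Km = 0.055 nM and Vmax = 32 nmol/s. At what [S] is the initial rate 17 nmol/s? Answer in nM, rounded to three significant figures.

The required fractional saturation is v/Vmax = 17/32 = 0.5312.
Then [S]/(Km+[S]) = 0.5312 ⇒ [S] = 0.055 × 0.5312/(1 − 0.5312) = 0.0623 nM.

0.0623 nM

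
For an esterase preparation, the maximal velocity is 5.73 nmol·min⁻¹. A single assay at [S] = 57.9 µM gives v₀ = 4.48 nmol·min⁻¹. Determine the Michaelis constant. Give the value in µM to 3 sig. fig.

16.2 µM

v/Vmax = 4.48/5.73 = 0.7818 = [S]/(Km+[S]).
So Km + [S] = [S]/0.7818 = 74.06 µM, giving Km = 74.06 − 57.9 = 16.2 µM.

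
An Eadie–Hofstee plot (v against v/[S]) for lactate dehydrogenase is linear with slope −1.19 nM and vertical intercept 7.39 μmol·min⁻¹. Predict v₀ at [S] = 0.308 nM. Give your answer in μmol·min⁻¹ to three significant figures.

In the Eadie–Hofstee form v = Vmax − Km·(v/[S]), the slope is −Km and the intercept is Vmax, so Km = 1.19 nM and Vmax = 7.39 μmol·min⁻¹.
v = 7.39 × 0.308/(1.19 + 0.308) = 1.52 μmol·min⁻¹.

1.52 μmol·min⁻¹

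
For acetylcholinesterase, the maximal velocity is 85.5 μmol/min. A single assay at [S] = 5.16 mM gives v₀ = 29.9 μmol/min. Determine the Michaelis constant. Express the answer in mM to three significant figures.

v/Vmax = 29.9/85.5 = 0.3497 = [S]/(Km+[S]).
So Km + [S] = [S]/0.3497 = 14.76 mM, giving Km = 14.76 − 5.16 = 9.60 mM.

9.60 mM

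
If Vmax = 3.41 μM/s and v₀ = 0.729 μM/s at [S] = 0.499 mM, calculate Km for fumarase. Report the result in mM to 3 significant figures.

1.84 mM

v/Vmax = 0.729/3.41 = 0.2138 = [S]/(Km+[S]).
So Km + [S] = [S]/0.2138 = 2.334 mM, giving Km = 2.334 − 0.499 = 1.84 mM.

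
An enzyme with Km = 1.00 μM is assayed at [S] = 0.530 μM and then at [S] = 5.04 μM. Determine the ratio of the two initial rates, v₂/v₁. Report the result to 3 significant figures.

2.41

The fractional saturations are [S]/(Km+[S]) = 0.530/1.530 = 0.3464 and 5.04/6.040 = 0.8344.
v₂/v₁ is just their ratio: 0.8344/0.3464 = 2.41.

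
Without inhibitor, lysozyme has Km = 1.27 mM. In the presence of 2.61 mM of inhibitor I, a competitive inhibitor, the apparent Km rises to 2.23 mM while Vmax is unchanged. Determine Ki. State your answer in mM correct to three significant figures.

Competitive: Km,app = α·Km with α = 1 + [I]/Ki.
α = Km,app/Km = 2.23/1.27 = 1.756.
Since α = 1 + [I]/Ki, [I]/Ki = 1.756 − 1 = 0.7559 and Ki = 2.61/0.7559 = 3.45 mM.

3.45 mM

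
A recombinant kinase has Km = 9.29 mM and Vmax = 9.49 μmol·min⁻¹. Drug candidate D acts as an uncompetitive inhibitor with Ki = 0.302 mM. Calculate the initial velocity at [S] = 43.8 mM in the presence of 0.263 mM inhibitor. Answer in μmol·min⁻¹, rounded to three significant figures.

With α = 1 + [I]/Ki = 1 + 0.263/0.302 = 1.871, the uncompetitive rate law is v = (Vmax/α)·[S] / (Km/α + [S]).
v = (9.49/1.871)×43.8 / (9.29/1.871 + 43.8) = 222.2/48.77 = 4.56 μmol·min⁻¹.

4.56 μmol·min⁻¹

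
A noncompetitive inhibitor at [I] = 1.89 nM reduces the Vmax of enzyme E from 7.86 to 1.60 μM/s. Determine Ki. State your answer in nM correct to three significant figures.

Noncompetitive: Vmax,app = Vmax/α with α = 1 + [I]/Ki.
α = Vmax/Vmax,app = 7.86/1.60 = 4.912.
Since α = 1 + [I]/Ki, [I]/Ki = 4.912 − 1 = 3.912 and Ki = 1.89/3.912 = 0.483 nM.

0.483 nM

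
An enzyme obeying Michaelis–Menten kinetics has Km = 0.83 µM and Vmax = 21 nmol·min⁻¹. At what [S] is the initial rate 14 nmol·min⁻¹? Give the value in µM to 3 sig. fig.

1.66 µM

Rearranging v = Vmax[S]/(Km+[S]) gives [S] = Km·v/(Vmax − v).
[S] = 0.83 × 14 / (21 − 14) = 11.62/7.000 = 1.66 µM.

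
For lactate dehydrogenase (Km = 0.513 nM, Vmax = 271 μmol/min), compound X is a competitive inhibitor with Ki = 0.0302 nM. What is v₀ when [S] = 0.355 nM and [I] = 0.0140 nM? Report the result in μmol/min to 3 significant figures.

With α = 1 + [I]/Ki = 1 + 0.0140/0.0302 = 1.464, the competitive rate law is v = Vmax[S] / (αKm + [S]).
v = 271×0.355 / (1.464×0.513 + 0.355) = 96.20/1.106 = 87.0 μmol/min.

87.0 μmol/min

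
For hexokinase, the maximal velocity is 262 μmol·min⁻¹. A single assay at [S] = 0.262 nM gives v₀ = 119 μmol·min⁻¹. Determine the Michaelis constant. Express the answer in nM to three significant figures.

0.315 nM

From v = Vmax[S]/(Km+[S]), Km = [S](Vmax − v)/v.
Km = 0.262 × (262 − 119) / 119 = 37.47/119 = 0.315 nM.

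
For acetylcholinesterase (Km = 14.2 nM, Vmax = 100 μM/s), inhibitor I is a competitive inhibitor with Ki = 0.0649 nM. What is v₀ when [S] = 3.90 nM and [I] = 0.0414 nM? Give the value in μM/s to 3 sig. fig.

14.4 μM/s

α = 1 + [I]/Ki = 1 + 0.0414/0.0649 = 1.638.
For a competitive inhibitor, Vmax is unchanged and the apparent Km becomes α·Km: Km,app = 23.3 nM, Vmax,app = 100 μM/s.
v = Vmax,app·[S]/(Km,app + [S]) = 100 × 3.90/(23.3 + 3.90) = 14.4 μM/s.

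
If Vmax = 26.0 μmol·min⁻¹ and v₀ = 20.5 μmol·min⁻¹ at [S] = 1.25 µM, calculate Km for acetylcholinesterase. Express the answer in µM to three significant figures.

0.335 µM

v/Vmax = 20.5/26.0 = 0.7885 = [S]/(Km+[S]).
So Km + [S] = [S]/0.7885 = 1.585 µM, giving Km = 1.585 − 1.25 = 0.335 µM.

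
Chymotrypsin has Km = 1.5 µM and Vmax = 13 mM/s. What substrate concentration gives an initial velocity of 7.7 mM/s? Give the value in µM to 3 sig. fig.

2.18 µM

Rearranging v = Vmax[S]/(Km+[S]) gives [S] = Km·v/(Vmax − v).
[S] = 1.5 × 7.7 / (13 − 7.7) = 11.55/5.300 = 2.18 µM.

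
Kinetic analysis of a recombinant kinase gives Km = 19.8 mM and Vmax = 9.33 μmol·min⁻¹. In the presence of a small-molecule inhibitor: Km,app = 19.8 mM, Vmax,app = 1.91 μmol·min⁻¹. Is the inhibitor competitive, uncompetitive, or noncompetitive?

noncompetitive

Vmax decreases (9.33 → 1.91 μmol·min⁻¹) while Km is unchanged — pure noncompetitive inhibition.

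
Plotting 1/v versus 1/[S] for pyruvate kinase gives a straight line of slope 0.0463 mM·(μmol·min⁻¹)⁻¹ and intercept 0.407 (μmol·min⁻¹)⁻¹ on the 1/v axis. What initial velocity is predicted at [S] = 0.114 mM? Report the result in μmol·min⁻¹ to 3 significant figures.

The y-intercept is 1/Vmax, so Vmax = 1/0.407 = 2.46 μmol·min⁻¹.
The slope is Km/Vmax, so Km = 0.0463 × 2.46 = 0.114 mM.
Then v = 2.46 × 0.114/(0.114 + 0.114) = 1.23 μmol·min⁻¹.

1.23 μmol·min⁻¹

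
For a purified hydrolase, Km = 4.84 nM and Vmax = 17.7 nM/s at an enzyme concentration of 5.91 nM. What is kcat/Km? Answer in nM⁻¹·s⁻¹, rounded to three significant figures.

kcat = Vmax/[E]total = 17.7/5.91 = 2.99 s⁻¹.
kcat/Km = 2.99/4.84 = 0.619 nM⁻¹·s⁻¹.

0.619 nM⁻¹·s⁻¹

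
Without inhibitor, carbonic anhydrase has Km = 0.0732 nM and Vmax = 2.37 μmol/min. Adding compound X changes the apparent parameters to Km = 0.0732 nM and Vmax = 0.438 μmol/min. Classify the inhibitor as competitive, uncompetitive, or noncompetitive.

noncompetitive

Vmax decreases (2.37 → 0.438 μmol/min) while Km is unchanged — pure noncompetitive inhibition.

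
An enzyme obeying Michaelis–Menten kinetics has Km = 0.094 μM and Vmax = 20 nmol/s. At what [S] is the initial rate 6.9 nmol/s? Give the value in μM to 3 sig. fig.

The required fractional saturation is v/Vmax = 6.9/20 = 0.3450.
Then [S]/(Km+[S]) = 0.3450 ⇒ [S] = 0.094 × 0.3450/(1 − 0.3450) = 0.0495 μM.

0.0495 μM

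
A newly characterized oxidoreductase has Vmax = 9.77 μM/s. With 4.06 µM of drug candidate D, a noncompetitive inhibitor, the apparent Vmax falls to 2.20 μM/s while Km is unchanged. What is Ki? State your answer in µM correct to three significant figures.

Noncompetitive: Vmax,app = Vmax/α with α = 1 + [I]/Ki.
α = Vmax/Vmax,app = 9.77/2.20 = 4.441.
Since α = 1 + [I]/Ki, [I]/Ki = 4.441 − 1 = 3.441 and Ki = 4.06/3.441 = 1.18 µM.

1.18 µM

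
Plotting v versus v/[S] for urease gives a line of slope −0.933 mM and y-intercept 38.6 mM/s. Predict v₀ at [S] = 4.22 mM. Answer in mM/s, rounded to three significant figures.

In the Eadie–Hofstee form v = Vmax − Km·(v/[S]), the slope is −Km and the intercept is Vmax, so Km = 0.933 mM and Vmax = 38.6 mM/s.
v = 38.6 × 4.22/(0.933 + 4.22) = 31.6 mM/s.

31.6 mM/s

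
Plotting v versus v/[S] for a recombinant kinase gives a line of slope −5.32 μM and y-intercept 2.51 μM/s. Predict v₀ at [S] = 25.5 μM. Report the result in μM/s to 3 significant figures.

2.08 μM/s

In the Eadie–Hofstee form v = Vmax − Km·(v/[S]), the slope is −Km and the intercept is Vmax, so Km = 5.32 μM and Vmax = 2.51 μM/s.
v = 2.51 × 25.5/(5.32 + 25.5) = 2.08 μM/s.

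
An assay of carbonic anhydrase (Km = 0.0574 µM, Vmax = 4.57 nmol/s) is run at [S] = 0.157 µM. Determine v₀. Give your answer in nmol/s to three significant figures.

3.35 nmol/s

v = Vmax·[S]/(Km + [S]) = 4.57 × 0.157 / (0.0574 + 0.157)
  = 0.7175 / 0.2144 = 3.35 nmol/s.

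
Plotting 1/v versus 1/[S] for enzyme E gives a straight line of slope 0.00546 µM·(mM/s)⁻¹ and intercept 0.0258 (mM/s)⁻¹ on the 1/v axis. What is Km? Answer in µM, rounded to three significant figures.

y-intercept = 1/Vmax ⇒ Vmax = 38.8 mM/s; slope = Km/Vmax ⇒ Km = slope × Vmax.
Km = 0.00546 × 38.8 = 0.212 µM.

0.212 µM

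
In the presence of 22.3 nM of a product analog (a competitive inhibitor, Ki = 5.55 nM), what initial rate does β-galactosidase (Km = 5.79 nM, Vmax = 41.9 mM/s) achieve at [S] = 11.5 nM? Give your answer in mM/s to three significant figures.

With α = 1 + [I]/Ki = 1 + 22.3/5.55 = 5.018, the competitive rate law is v = Vmax[S] / (αKm + [S]).
v = 41.9×11.5 / (5.018×5.79 + 11.5) = 481.8/40.55 = 11.9 mM/s.

11.9 mM/s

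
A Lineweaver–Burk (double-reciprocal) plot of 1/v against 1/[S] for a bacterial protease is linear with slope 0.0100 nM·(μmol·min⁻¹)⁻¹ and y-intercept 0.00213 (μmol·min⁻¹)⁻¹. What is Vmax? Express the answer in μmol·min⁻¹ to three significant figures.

The y-intercept of a Lineweaver–Burk plot equals 1/Vmax, so Vmax = 1/0.00213 = 469 μmol·min⁻¹.

469 μmol·min⁻¹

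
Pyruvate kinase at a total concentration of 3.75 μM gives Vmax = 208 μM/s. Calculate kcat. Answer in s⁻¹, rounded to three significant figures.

55.5 s⁻¹

kcat = Vmax/[E]total = 208 μM/s / 3.75 μM = 55.5 s⁻¹.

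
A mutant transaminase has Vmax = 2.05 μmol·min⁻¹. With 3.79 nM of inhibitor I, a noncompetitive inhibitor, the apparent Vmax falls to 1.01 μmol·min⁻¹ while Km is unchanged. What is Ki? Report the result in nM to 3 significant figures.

Noncompetitive: Vmax,app = Vmax/α with α = 1 + [I]/Ki.
α = Vmax/Vmax,app = 2.05/1.01 = 2.030.
Ki = [I]/(α − 1) = 3.79/1.030 = 3.68 nM.

3.68 nM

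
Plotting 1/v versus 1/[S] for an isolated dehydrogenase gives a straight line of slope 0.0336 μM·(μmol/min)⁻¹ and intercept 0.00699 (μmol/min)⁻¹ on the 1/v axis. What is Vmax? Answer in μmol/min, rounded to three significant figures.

The y-intercept of a Lineweaver–Burk plot equals 1/Vmax, so Vmax = 1/0.00699 = 143 μmol/min.

143 μmol/min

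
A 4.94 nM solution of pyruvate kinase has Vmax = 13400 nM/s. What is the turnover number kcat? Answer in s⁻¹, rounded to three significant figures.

kcat = Vmax/[E]total = 13400 nM/s / 4.94 nM = 2710 s⁻¹.

2710 s⁻¹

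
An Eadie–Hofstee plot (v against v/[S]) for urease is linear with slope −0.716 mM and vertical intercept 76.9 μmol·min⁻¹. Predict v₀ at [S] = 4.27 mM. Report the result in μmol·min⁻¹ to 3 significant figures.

In the Eadie–Hofstee form v = Vmax − Km·(v/[S]), the slope is −Km and the intercept is Vmax, so Km = 0.716 mM and Vmax = 76.9 μmol·min⁻¹.
v = 76.9 × 4.27/(0.716 + 4.27) = 65.9 μmol·min⁻¹.

65.9 μmol·min⁻¹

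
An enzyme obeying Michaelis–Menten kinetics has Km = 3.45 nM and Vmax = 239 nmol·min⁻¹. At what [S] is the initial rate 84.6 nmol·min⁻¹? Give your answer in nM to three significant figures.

1.89 nM

Rearranging v = Vmax[S]/(Km+[S]) gives [S] = Km·v/(Vmax − v).
[S] = 3.45 × 84.6 / (239 − 84.6) = 291.9/154.4 = 1.89 nM.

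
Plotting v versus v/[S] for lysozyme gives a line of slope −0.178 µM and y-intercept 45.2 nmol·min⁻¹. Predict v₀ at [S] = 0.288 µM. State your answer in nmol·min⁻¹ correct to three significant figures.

27.9 nmol·min⁻¹

In the Eadie–Hofstee form v = Vmax − Km·(v/[S]), the slope is −Km and the intercept is Vmax, so Km = 0.178 µM and Vmax = 45.2 nmol·min⁻¹.
v = 45.2 × 0.288/(0.178 + 0.288) = 27.9 nmol·min⁻¹.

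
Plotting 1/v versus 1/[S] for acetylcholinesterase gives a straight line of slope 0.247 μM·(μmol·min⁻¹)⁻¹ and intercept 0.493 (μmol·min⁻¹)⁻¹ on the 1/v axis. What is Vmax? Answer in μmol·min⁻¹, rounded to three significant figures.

The y-intercept of a Lineweaver–Burk plot equals 1/Vmax, so Vmax = 1/0.493 = 2.03 μmol·min⁻¹.

2.03 μmol·min⁻¹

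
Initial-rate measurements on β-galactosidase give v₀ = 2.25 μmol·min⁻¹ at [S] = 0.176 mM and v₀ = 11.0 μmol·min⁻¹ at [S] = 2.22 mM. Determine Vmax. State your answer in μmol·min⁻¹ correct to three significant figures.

16.5 μmol·min⁻¹

In reciprocal form, 1/v = (Km/Vmax)·(1/[S]) + 1/Vmax. The two points give (1/[S], 1/v) = (5.682, 0.4444) and (0.4505, 0.09091).
Slope = (0.4444 − 0.09091)/(5.682 − 0.4505) = 0.06758; intercept = 0.4444 − 0.06758×5.682 = 0.06047.
Vmax = 1/intercept = 16.5 μmol·min⁻¹; Km = slope × Vmax = 0.06758 × 16.5 = 1.12 mM.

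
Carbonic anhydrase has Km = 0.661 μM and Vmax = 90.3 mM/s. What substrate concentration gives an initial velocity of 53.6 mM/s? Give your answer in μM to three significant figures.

The required fractional saturation is v/Vmax = 53.6/90.3 = 0.5936.
Then [S]/(Km+[S]) = 0.5936 ⇒ [S] = 0.661 × 0.5936/(1 − 0.5936) = 0.965 μM.

0.965 μM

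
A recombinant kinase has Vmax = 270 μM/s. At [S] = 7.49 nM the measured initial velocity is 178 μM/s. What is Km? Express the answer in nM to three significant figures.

3.87 nM

From v = Vmax[S]/(Km+[S]), Km = [S](Vmax − v)/v.
Km = 7.49 × (270 − 178) / 178 = 689.1/178 = 3.87 nM.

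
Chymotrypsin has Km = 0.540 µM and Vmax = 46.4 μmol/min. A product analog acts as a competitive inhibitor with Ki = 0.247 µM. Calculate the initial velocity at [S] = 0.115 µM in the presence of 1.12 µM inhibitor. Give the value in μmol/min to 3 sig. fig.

1.72 μmol/min

α = 1 + [I]/Ki = 1 + 1.12/0.247 = 5.534.
For a competitive inhibitor, Vmax is unchanged and the apparent Km becomes α·Km: Km,app = 2.99 µM, Vmax,app = 46.4 μmol/min.
v = Vmax,app·[S]/(Km,app + [S]) = 46.4 × 0.115/(2.99 + 0.115) = 1.72 μmol/min.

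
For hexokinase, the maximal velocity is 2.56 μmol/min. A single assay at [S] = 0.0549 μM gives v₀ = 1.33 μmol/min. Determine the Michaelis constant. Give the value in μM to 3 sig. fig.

0.0508 μM

From v = Vmax[S]/(Km+[S]), Km = [S](Vmax − v)/v.
Km = 0.0549 × (2.56 − 1.33) / 1.33 = 0.06753/1.33 = 0.0508 μM.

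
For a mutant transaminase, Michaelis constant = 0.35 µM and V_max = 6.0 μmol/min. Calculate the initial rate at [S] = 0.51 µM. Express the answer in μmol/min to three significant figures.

3.56 μmol/min

v = Vmax·[S]/(Km + [S]) = 6.0 × 0.51 / (0.35 + 0.51)
  = 3.060 / 0.8600 = 3.56 μmol/min.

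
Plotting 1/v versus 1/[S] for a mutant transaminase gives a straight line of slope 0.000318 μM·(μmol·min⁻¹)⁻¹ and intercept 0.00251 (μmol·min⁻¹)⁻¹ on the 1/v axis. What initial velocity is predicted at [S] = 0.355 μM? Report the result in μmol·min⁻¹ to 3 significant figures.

The y-intercept is 1/Vmax, so Vmax = 1/0.00251 = 398 μmol·min⁻¹.
The slope is Km/Vmax, so Km = 0.000318 × 398 = 0.127 μM.
Then v = 398 × 0.355/(0.127 + 0.355) = 294 μmol·min⁻¹.

294 μmol·min⁻¹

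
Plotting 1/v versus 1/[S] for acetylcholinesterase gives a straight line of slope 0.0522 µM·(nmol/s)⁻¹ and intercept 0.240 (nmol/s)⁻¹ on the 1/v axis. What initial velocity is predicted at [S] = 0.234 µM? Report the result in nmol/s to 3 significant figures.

2.16 nmol/s

The y-intercept is 1/Vmax, so Vmax = 1/0.240 = 4.17 nmol/s.
The slope is Km/Vmax, so Km = 0.0522 × 4.17 = 0.218 µM.
Then v = 4.17 × 0.234/(0.218 + 0.234) = 2.16 nmol/s.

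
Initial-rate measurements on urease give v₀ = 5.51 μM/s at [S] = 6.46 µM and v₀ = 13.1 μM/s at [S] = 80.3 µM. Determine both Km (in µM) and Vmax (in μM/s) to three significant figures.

In reciprocal form, 1/v = (Km/Vmax)·(1/[S]) + 1/Vmax. The two points give (1/[S], 1/v) = (0.1548, 0.1815) and (0.01245, 0.07634).
Slope = (0.1815 − 0.07634)/(0.1548 − 0.01245) = 0.7387; intercept = 0.1815 − 0.7387×0.1548 = 0.06714.
Vmax = 1/intercept = 14.9 μM/s; Km = slope × Vmax = 0.7387 × 14.9 = 11.0 µM.

Km = 11.0 µM; Vmax = 14.9 μM/s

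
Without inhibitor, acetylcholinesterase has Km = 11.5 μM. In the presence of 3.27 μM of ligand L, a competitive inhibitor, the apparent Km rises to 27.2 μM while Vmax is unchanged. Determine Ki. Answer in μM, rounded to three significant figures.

Competitive: Km,app = α·Km with α = 1 + [I]/Ki.
α = Km,app/Km = 27.2/11.5 = 2.365.
Ki = [I]/(α − 1) = 3.27/1.365 = 2.40 μM.

2.40 μM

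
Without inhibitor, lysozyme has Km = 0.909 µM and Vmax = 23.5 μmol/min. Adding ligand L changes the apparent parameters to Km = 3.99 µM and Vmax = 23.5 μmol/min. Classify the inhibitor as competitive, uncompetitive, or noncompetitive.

competitive

Km increases (0.909 → 3.99 µM) while Vmax is unchanged — the hallmark of competitive inhibition.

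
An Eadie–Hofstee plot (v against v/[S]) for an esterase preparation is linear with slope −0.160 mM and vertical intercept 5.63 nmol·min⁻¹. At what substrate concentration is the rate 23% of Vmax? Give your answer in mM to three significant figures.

0.0478 mM

The Eadie–Hofstee slope gives Km = 0.160 mM (slope = −Km).
v/Vmax = [S]/(Km+[S]) = 0.23 ⇒ [S] = Km·0.23/(1−0.23) = 0.160 × 0.2987 = 0.0478 mM.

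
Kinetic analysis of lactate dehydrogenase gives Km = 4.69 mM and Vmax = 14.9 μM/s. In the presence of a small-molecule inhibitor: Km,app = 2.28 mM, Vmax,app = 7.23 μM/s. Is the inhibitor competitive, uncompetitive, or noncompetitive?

uncompetitive

Both Km and Vmax decrease by the same factor (~2.06-fold) — characteristic of uncompetitive inhibition.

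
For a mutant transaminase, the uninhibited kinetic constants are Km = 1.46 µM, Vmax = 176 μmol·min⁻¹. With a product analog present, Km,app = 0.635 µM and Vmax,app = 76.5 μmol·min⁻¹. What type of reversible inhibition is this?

Both Km and Vmax decrease by the same factor (~2.30-fold) — characteristic of uncompetitive inhibition.

uncompetitive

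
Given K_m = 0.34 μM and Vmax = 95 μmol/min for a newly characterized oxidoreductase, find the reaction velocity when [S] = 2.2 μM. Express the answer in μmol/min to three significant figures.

82.3 μmol/min

[S]/(Km+[S]) = 2.2/2.540 = 0.8661, the fractional saturation.
v = 0.8661 × Vmax = 0.8661 × 95 = 82.3 μmol/min.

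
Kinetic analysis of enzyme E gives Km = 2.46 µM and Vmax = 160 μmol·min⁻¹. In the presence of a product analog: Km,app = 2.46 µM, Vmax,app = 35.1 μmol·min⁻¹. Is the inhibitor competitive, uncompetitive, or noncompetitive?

Vmax decreases (160 → 35.1 μmol·min⁻¹) while Km is unchanged — pure noncompetitive inhibition.

noncompetitive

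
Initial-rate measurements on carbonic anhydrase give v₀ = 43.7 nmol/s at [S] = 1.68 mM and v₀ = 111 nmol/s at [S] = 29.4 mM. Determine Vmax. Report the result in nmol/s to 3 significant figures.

122 nmol/s

From v = Vmax[S]/(Km+[S]), each point gives Vmax = v(Km+[S])/[S].
Equating: 43.7(Km+1.68)/1.68 = 111(Km+29.4)/29.4.
26.01·Km + 43.7 = 3.776·Km + 111, so (26.01 − 3.776)·Km = 111 − 43.7.
Km = 67.30/22.24 = 3.03 mM; then Vmax = 43.7(3.03+1.68)/1.68 = 122 nmol/s.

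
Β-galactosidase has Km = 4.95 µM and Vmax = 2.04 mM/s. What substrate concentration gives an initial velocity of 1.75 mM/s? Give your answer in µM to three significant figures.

The required fractional saturation is v/Vmax = 1.75/2.04 = 0.8578.
Then [S]/(Km+[S]) = 0.8578 ⇒ [S] = 4.95 × 0.8578/(1 − 0.8578) = 29.9 µM.

29.9 µM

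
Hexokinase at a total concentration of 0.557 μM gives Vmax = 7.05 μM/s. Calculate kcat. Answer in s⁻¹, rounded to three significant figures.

12.7 s⁻¹

kcat = Vmax/[E]total = 7.05 μM/s / 0.557 μM = 12.7 s⁻¹.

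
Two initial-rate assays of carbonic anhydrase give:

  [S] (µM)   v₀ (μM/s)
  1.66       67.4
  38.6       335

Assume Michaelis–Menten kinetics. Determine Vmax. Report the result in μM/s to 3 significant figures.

408 μM/s

In reciprocal form, 1/v = (Km/Vmax)·(1/[S]) + 1/Vmax. The two points give (1/[S], 1/v) = (0.6024, 0.01484) and (0.02591, 0.002985).
Slope = (0.01484 − 0.002985)/(0.6024 − 0.02591) = 0.02056; intercept = 0.01484 − 0.02056×0.6024 = 0.002452.
Vmax = 1/intercept = 408 μM/s; Km = slope × Vmax = 0.02056 × 408 = 8.38 µM.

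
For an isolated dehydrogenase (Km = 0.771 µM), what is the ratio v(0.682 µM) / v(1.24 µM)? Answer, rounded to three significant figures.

0.761

The fractional saturations are [S]/(Km+[S]) = 1.24/2.011 = 0.6166 and 0.682/1.453 = 0.4694.
v₂/v₁ is just their ratio: 0.4694/0.6166 = 0.761.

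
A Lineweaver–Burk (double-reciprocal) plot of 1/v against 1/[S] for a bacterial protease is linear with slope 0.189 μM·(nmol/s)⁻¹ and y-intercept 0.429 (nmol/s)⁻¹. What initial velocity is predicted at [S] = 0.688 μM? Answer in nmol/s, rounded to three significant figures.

1.42 nmol/s

The y-intercept is 1/Vmax, so Vmax = 1/0.429 = 2.33 nmol/s.
The slope is Km/Vmax, so Km = 0.189 × 2.33 = 0.441 μM.
Then v = 2.33 × 0.688/(0.441 + 0.688) = 1.42 nmol/s.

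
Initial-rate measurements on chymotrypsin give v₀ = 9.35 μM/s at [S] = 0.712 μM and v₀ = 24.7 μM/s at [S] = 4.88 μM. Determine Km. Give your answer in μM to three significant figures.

1.90 μM

In reciprocal form, 1/v = (Km/Vmax)·(1/[S]) + 1/Vmax. The two points give (1/[S], 1/v) = (1.404, 0.1070) and (0.2049, 0.04049).
Slope = (0.1070 − 0.04049)/(1.404 − 0.2049) = 0.05541; intercept = 0.1070 − 0.05541×1.404 = 0.02913.
Vmax = 1/intercept = 34.3 μM/s; Km = slope × Vmax = 0.05541 × 34.3 = 1.90 μM.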